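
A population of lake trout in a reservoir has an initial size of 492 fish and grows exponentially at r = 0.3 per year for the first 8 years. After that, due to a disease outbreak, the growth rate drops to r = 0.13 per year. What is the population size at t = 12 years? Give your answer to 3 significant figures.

Phase 1: N(8) = 492·e^(0.3×8) = 492·e^2.4 = 5423.4.
Phase 2 runs for 12 − 8 = 4 years at r = 0.13.
N(12) = 5423.4·e^(0.13×4) = 5423.4·e^0.52 = 9122.31.

9120 fish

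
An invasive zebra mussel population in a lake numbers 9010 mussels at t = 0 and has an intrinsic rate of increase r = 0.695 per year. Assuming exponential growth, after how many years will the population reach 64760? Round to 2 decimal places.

2.84 years

Set N₀·e^(rt) = 64760: e^(0.695·t) = 64760/9010 = 7.1876.
0.695·t = ln(7.1876) = 1.9724, so t = 1.9724/0.695 = 2.8379.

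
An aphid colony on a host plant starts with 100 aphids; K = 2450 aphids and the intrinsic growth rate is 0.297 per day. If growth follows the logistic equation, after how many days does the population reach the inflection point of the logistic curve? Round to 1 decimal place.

Logistic growth is fastest at N = K/2 = 1225.
A = (K − N₀)/N₀ = 23.5. Set K/(1 + A·e^(−rt)) = K/2 → A·e^(−rt) = 1.
e^(−0.297t) = 1/23.5 = 0.0425532, so t = ln(23.5)/0.297 = 3.157/0.297 = 10.63.

10.6 days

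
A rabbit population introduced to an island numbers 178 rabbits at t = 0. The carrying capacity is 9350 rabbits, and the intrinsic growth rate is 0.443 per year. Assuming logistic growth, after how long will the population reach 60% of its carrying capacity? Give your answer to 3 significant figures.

A = (K − N₀)/N₀ = (9350 − 178)/178 = 51.528.
Solve 9350/(1 + 51.528·e^(−0.443t)) = 5610: 1 + 51.528·e^(−0.443t) = 1.6667, so e^(−0.443t) = 0.0129379.
−0.443·t = ln(0.0129379) = -4.3476, so t = 4.3476/0.443 = 9.814.

9.81 years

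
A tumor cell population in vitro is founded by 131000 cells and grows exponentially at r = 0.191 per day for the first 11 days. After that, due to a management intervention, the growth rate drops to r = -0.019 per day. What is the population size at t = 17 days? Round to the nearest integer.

955464 cells

Phase 1: N(11) = 131000·e^(0.191×11) = 131000·e^2.101 = 1.070839×10^6.
Phase 2 runs for 17 − 11 = 6 days at r = -0.019.
N(17) = 1.070839×10^6·e^(-0.019×6) = 1.070839×10^6·e^-0.114 = 955464.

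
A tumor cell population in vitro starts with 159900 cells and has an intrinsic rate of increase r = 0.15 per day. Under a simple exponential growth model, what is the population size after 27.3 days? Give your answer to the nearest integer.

9600290 cells

N(t) = N₀·e^(rt) = 159900 × e^(0.15×27.3) = 159900 × e^4.095.
e^4.095 ≈ 60.039, so N ≈ 159900 × 60.039 = 9.60029×10^6.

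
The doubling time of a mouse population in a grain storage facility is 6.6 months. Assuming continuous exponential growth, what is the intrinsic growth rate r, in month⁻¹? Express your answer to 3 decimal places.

0.105 per month

r = ln(2)/t_d = 0.6931/6.6 = 0.10502.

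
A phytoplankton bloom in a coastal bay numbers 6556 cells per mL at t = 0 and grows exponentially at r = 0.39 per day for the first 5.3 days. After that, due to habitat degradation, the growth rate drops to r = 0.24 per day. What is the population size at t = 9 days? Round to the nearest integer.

125886 cells per mL

Phase 1: N(5.3) = 6556·e^(0.39×5.3) = 6556·e^2.067 = 51799.5.
Phase 2 runs for 9 − 5.3 = 3.7 days at r = 0.24.
N(9) = 51799.5·e^(0.24×3.7) = 51799.5·e^0.888 = 125886.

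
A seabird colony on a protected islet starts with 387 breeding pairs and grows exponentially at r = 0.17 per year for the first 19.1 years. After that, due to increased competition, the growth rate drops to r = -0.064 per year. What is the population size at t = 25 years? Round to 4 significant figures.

Phase 1: N(19.1) = 387·e^(0.17×19.1) = 387·e^3.247 = 9950.96.
Phase 2 runs for 25 − 19.1 = 5.9 years at r = -0.064.
N(25) = 9950.96·e^(-0.064×5.9) = 9950.96·e^-0.3776 = 6821.43.

6821 breeding pairs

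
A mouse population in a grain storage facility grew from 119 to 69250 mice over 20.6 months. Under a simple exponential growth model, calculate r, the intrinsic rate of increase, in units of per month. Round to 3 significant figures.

0.309 per month

From N(t) = N₀·e^(rt): e^(r·20.6) = 69250/119 = 581.93.
r·20.6 = ln(581.93) = 6.3664, so r = 6.3664/20.6 = 0.30905.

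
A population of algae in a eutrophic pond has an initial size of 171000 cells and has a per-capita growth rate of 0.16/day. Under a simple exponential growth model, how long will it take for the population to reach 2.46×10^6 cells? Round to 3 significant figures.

Set N₀·e^(rt) = 2.46×10^6: e^(0.16·t) = 2.46×10^6/171000 = 14.386.
0.16·t = ln(14.386) = 2.6663, so t = 2.6663/0.16 = 16.664.

16.7 days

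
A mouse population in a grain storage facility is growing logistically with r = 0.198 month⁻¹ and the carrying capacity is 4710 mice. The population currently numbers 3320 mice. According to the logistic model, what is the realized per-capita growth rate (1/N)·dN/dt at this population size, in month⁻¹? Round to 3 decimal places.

(1/N)·dN/dt = r(1 − N/K) = 0.198 × (1 − 3320/4710).
= 0.198 × 0.29512 = 0.058433.

0.058 per month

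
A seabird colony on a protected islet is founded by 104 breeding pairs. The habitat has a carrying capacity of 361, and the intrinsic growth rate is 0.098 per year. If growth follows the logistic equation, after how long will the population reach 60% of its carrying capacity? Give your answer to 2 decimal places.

A = (K − N₀)/N₀ = (361 − 104)/104 = 2.4712.
Solve 361/(1 + 2.4712·e^(−0.098t)) = 216.6: 1 + 2.4712·e^(−0.098t) = 1.6667, so e^(−0.098t) = 0.26978.
−0.098·t = ln(0.26978) = -1.3102, so t = 1.3102/0.098 = 13.369.

13.37 years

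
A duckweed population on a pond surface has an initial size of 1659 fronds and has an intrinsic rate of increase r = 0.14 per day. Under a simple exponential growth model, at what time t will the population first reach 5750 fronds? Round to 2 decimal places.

Set N₀·e^(rt) = 5750: e^(0.14·t) = 5750/1659 = 3.4659.
0.14·t = ln(3.4659) = 1.243, so t = 1.243/0.14 = 8.8785.

8.88 days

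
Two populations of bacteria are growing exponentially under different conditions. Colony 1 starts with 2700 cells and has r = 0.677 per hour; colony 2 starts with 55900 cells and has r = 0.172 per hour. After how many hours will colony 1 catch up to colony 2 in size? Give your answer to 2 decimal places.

Set 2700·e^(0.677t) = 55900·e^(0.172t).
e^((0.677 − 0.172)t) = 55900/2700 → e^(0.505·t) = 20.704.
0.505·t = ln(20.704) = 3.0303, so t = 3.0303/0.505 = 6.0006.

6.00 hours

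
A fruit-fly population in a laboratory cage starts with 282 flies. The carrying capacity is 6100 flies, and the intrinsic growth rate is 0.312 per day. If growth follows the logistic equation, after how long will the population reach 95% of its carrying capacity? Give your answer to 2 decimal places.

A = (K − N₀)/N₀ = (6100 − 282)/282 = 20.631.
Solve 6100/(1 + 20.631·e^(−0.312t)) = 5795: 1 + 20.631·e^(−0.312t) = 1.0526, so e^(−0.312t) = 0.00255107.
−0.312·t = ln(0.00255107) = -5.9712, so t = 5.9712/0.312 = 19.139.

19.14 days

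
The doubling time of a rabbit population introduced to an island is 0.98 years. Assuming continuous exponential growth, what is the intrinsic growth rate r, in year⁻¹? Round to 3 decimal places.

0.707 per year

r = ln(2)/t_d = 0.6931/0.98 = 0.70729.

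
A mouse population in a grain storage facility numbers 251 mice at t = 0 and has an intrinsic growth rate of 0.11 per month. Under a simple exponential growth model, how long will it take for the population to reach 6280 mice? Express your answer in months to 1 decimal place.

Set N₀·e^(rt) = 6280: e^(0.11·t) = 6280/251 = 25.02.
0.11·t = ln(25.02) = 3.2197, so t = 3.2197/0.11 = 29.27.

29.3 months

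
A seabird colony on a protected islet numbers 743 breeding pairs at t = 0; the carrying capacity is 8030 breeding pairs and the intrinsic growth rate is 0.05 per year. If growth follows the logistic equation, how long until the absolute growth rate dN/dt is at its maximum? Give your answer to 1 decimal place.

45.7 years

Logistic growth is fastest at N = K/2 = 4015.
A = (K − N₀)/N₀ = 9.8075. Set K/(1 + A·e^(−rt)) = K/2 → A·e^(−rt) = 1.
e^(−0.05t) = 1/9.8075 = 0.101962, so t = ln(9.8075)/0.05 = 2.2832/0.05 = 45.663.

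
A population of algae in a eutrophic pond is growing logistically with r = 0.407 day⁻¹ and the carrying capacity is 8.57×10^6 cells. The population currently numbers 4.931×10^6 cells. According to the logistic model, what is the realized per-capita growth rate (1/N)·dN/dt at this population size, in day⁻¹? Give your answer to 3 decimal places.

(1/N)·dN/dt = r(1 − N/K) = 0.407 × (1 − 4.931×10^6/8.57×10^6).
= 0.407 × 0.42462 = 0.17282.

0.173 per day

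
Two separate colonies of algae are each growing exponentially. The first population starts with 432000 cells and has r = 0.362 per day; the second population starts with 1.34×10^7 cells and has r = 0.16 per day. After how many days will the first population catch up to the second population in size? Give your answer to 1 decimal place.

Set 432000·e^(0.362t) = 1.34×10^7·e^(0.16t).
e^((0.362 − 0.16)t) = 1.34×10^7/432000 → e^(0.202·t) = 31.019.
0.202·t = ln(31.019) = 3.4346, so t = 3.4346/0.202 = 17.003.

17.0 days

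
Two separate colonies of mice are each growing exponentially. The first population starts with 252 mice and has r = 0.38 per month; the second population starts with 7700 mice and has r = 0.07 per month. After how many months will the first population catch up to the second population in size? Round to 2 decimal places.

Set 252·e^(0.38t) = 7700·e^(0.07t).
e^((0.38 − 0.07)t) = 7700/252 → e^(0.31·t) = 30.556.
0.31·t = ln(30.556) = 3.4195, so t = 3.4195/0.31 = 11.031.

11.03 months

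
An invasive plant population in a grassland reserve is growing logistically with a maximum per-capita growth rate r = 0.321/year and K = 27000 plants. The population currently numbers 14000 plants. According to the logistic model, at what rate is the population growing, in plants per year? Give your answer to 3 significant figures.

dN/dt = rN(1 − N/K) = 0.321 × 14000 × (1 − 14000/27000).
1 − 14000/27000 = 0.48148; dN/dt = 0.321 × 14000 × 0.48148 = 2163.8.

2160 plants per year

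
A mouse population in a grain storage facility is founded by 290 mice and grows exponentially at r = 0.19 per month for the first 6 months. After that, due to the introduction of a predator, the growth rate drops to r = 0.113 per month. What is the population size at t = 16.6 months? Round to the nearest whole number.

Phase 1: N(6) = 290·e^(0.19×6) = 290·e^1.14 = 906.763.
Phase 2 runs for 16.6 − 6 = 10.6 months at r = 0.113.
N(16.6) = 906.763·e^(0.113×10.6) = 906.763·e^1.198 = 3003.94.

3004 mice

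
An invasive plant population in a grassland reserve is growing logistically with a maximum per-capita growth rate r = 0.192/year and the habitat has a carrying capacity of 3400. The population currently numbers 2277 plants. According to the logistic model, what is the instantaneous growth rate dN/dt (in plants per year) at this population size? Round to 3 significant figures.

dN/dt = rN(1 − N/K) = 0.192 × 2277 × (1 − 2277/3400).
1 − 2277/3400 = 0.33029; dN/dt = 0.192 × 2277 × 0.33029 = 144.4.

144 plants per year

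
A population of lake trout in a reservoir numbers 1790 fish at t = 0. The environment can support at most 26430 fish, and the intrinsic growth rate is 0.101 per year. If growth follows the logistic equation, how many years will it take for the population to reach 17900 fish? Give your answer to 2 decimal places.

A = (K − N₀)/N₀ = (26430 − 1790)/1790 = 13.765.
Solve 26430/(1 + 13.765·e^(−0.101t)) = 17900: 1 + 13.765·e^(−0.101t) = 1.4765, so e^(−0.101t) = 0.0346185.
−0.101·t = ln(0.0346185) = -3.3634, so t = 3.3634/0.101 = 33.301.

33.30 years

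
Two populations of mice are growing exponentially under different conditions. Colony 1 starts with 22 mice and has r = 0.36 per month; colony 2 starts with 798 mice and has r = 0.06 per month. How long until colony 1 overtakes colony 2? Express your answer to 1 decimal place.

12.0 months

Set 22·e^(0.36t) = 798·e^(0.06t).
e^((0.36 − 0.06)t) = 798/22 → e^(0.3·t) = 36.273.
0.3·t = ln(36.273) = 3.5911, so t = 3.5911/0.3 = 11.97.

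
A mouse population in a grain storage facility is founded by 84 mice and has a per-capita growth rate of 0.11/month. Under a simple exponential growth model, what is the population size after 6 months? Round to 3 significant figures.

N(t) = N₀·e^(rt) = 84 × e^(0.11×6) = 84 × e^0.66.
e^0.66 ≈ 1.9348, so N ≈ 84 × 1.9348 = 162.523.

163 mice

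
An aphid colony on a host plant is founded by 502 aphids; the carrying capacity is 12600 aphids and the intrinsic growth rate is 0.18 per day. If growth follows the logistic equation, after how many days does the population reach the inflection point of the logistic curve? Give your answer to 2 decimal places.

17.68 days

Logistic growth is fastest at N = K/2 = 6300.
A = (K − N₀)/N₀ = 24.1. Set K/(1 + A·e^(−rt)) = K/2 → A·e^(−rt) = 1.
e^(−0.18t) = 1/24.1 = 0.0414945, so t = ln(24.1)/0.18 = 3.1822/0.18 = 17.679.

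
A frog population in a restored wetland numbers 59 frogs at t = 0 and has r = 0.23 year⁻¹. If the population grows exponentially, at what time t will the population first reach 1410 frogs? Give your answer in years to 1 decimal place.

13.8 years

Set N₀·e^(rt) = 1410: e^(0.23·t) = 1410/59 = 23.898.
0.23·t = ln(23.898) = 3.1738, so t = 3.1738/0.23 = 13.799.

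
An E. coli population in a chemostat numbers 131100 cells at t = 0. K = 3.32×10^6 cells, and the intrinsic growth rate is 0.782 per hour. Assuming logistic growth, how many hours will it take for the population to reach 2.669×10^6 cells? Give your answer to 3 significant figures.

A = (K − N₀)/N₀ = (3.32×10^6 − 131100)/131100 = 24.324.
Solve 3.32×10^6/(1 + 24.324·e^(−0.782t)) = 2.669×10^6: 1 + 24.324·e^(−0.782t) = 1.2439, so e^(−0.782t) = 0.0100275.
−0.782·t = ln(0.0100275) = -4.6024, so t = 4.6024/0.782 = 5.8854.

5.89 hours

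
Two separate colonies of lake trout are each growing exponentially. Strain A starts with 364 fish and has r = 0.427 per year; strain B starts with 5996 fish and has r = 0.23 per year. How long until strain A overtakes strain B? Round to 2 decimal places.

14.22 years

Set 364·e^(0.427t) = 5996·e^(0.23t).
e^((0.427 − 0.23)t) = 5996/364 → e^(0.197·t) = 16.473.
0.197·t = ln(16.473) = 2.8017, so t = 2.8017/0.197 = 14.222.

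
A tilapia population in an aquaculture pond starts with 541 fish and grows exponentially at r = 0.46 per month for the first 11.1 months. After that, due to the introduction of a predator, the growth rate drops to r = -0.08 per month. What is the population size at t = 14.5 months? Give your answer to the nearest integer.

Phase 1: N(11.1) = 541·e^(0.46×11.1) = 541·e^5.106 = 89269.9.
Phase 2 runs for 14.5 − 11.1 = 3.4 months at r = -0.08.
N(14.5) = 89269.9·e^(-0.08×3.4) = 89269.9·e^-0.272 = 68010.6.

68011 fish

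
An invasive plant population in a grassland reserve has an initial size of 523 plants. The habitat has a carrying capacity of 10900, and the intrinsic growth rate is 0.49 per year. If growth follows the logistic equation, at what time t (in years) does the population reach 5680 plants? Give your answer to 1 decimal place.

A = (K − N₀)/N₀ = (10900 − 523)/523 = 19.841.
Solve 10900/(1 + 19.841·e^(−0.49t)) = 5680: 1 + 19.841·e^(−0.49t) = 1.919, so e^(−0.49t) = 0.0463182.
−0.49·t = ln(0.0463182) = -3.0722, so t = 3.0722/0.49 = 6.2698.

6.3 years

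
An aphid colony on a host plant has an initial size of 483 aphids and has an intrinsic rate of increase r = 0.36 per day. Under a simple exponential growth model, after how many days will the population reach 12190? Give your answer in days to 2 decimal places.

Set N₀·e^(rt) = 12190: e^(0.36·t) = 12190/483 = 25.238.
0.36·t = ln(25.238) = 3.2284, so t = 3.2284/0.36 = 8.9677.

8.97 days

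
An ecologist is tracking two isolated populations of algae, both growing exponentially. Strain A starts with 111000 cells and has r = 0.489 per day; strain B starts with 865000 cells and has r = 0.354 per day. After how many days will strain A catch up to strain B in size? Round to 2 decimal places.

15.21 days

Set 111000·e^(0.489t) = 865000·e^(0.354t).
e^((0.489 − 0.354)t) = 865000/111000 → e^(0.135·t) = 7.7928.
0.135·t = ln(7.7928) = 2.0532, so t = 2.0532/0.135 = 15.209.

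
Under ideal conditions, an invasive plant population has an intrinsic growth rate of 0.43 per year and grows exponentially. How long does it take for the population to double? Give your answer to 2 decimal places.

Doubling time t_d = ln(2)/r = 0.6931/0.43 = 1.612.

1.61 years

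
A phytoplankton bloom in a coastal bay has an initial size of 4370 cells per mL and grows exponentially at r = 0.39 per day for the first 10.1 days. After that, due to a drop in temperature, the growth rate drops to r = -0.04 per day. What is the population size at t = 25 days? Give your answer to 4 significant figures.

123700 cells per mL

Phase 1: N(10.1) = 4370·e^(0.39×10.1) = 4370·e^3.939 = 224475.
Phase 2 runs for 25 − 10.1 = 14.9 days at r = -0.04.
N(25) = 224475·e^(-0.04×14.9) = 224475·e^-0.596 = 123688.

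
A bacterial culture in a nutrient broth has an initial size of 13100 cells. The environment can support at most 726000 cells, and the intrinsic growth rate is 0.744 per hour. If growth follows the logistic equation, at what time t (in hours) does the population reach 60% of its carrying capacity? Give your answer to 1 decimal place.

5.9 hours

A = (K − N₀)/N₀ = (726000 − 13100)/13100 = 54.42.
Solve 726000/(1 + 54.42·e^(−0.744t)) = 435600: 1 + 54.42·e^(−0.744t) = 1.6667, so e^(−0.744t) = 0.0122504.
−0.744·t = ln(0.0122504) = -4.4022, so t = 4.4022/0.744 = 5.9169.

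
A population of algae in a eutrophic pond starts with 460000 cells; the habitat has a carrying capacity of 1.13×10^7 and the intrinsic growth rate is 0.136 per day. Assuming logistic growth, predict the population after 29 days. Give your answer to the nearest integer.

7758475 cells

A = (K − N₀)/N₀ = (1.13×10^7 − 460000)/460000 = 23.565.
N(t) = K/(1 + A·e^(−rt)) = 1.13×10^7/(1 + 23.565×e^(−0.136×29)).
e^(−3.944) = 0.019371; denominator = 1 + 23.565×0.019371 = 1.4565.
N = 1.13×10^7/1.4565 = 7.758475×10^6.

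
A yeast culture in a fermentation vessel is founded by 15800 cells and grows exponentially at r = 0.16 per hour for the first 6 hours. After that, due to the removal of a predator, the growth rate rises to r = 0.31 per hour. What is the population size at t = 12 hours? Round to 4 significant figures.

265100 cells

Phase 1: N(6) = 15800·e^(0.16×6) = 15800·e^0.96 = 41264.8.
Phase 2 runs for 12 − 6 = 6 hours at r = 0.31.
N(12) = 41264.8·e^(0.31×6) = 41264.8·e^1.86 = 265074.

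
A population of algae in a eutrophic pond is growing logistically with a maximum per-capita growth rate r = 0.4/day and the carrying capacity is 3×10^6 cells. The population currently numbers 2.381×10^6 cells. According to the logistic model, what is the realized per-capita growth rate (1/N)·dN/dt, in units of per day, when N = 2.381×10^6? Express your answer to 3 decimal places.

0.083 per day

(1/N)·dN/dt = r(1 − N/K) = 0.4 × (1 − 2.381×10^6/3×10^6).
= 0.4 × 0.20633 = 0.082533.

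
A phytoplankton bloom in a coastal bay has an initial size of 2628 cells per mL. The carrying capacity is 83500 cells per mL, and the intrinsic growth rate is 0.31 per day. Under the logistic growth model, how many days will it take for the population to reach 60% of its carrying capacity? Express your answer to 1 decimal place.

12.4 days

A = (K − N₀)/N₀ = (83500 − 2628)/2628 = 30.773.
Solve 83500/(1 + 30.773·e^(−0.31t)) = 50100: 1 + 30.773·e^(−0.31t) = 1.6667, so e^(−0.31t) = 0.0216639.
−0.31·t = ln(0.0216639) = -3.8321, so t = 3.8321/0.31 = 12.362.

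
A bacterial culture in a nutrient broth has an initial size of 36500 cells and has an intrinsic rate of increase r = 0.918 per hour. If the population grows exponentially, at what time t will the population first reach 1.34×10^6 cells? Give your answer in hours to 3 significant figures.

Set N₀·e^(rt) = 1.34×10^6: e^(0.918·t) = 1.34×10^6/36500 = 36.712.
0.918·t = ln(36.712) = 3.6031, so t = 3.6031/0.918 = 3.925.

3.92 hours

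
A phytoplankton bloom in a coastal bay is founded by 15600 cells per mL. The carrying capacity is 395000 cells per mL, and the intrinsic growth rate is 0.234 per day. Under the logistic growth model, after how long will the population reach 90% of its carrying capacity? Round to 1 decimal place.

23.0 days

A = (K − N₀)/N₀ = (395000 − 15600)/15600 = 24.321.
Solve 395000/(1 + 24.321·e^(−0.234t)) = 355500: 1 + 24.321·e^(−0.234t) = 1.1111, so e^(−0.234t) = 0.00456862.
−0.234·t = ln(0.00456862) = -5.3885, so t = 5.3885/0.234 = 23.028.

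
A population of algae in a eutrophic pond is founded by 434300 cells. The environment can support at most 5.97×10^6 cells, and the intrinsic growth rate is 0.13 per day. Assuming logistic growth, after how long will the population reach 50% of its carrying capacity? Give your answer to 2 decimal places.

19.58 days

A = (K − N₀)/N₀ = (5.97×10^6 − 434300)/434300 = 12.746.
Solve 5.97×10^6/(1 + 12.746·e^(−0.13t)) = 2.985×10^6: 1 + 12.746·e^(−0.13t) = 2, so e^(−0.13t) = 0.0784544.
−0.13·t = ln(0.0784544) = -2.5452, so t = 2.5452/0.13 = 19.579.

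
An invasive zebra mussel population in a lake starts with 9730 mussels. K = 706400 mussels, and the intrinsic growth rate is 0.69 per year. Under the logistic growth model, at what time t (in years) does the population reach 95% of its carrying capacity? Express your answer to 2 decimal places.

A = (K − N₀)/N₀ = (706400 − 9730)/9730 = 71.6.
Solve 706400/(1 + 71.6·e^(−0.69t)) = 671080: 1 + 71.6·e^(−0.69t) = 1.0526, so e^(−0.69t) = 0.000735076.
−0.69·t = ln(0.000735076) = -7.2155, so t = 7.2155/0.69 = 10.457.

10.46 years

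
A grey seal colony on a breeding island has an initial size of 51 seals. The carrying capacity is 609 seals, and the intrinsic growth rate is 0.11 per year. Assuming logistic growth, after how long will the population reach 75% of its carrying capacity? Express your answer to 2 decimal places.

A = (K − N₀)/N₀ = (609 − 51)/51 = 10.941.
Solve 609/(1 + 10.941·e^(−0.11t)) = 456.75: 1 + 10.941·e^(−0.11t) = 1.3333, so e^(−0.11t) = 0.0304659.
−0.11·t = ln(0.0304659) = -3.4911, so t = 3.4911/0.11 = 31.738.

31.74 years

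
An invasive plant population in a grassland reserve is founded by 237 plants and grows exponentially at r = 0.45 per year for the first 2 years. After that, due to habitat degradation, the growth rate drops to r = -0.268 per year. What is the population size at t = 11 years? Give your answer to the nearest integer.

52 plants

Phase 1: N(2) = 237·e^(0.45×2) = 237·e^0.9 = 582.926.
Phase 2 runs for 11 − 2 = 9 years at r = -0.268.
N(11) = 582.926·e^(-0.268×9) = 582.926·e^-2.412 = 52.2511.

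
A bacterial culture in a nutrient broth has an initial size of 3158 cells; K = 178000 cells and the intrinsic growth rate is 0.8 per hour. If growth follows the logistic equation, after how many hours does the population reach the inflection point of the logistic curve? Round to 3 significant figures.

5.02 hours

Logistic growth is fastest at N = K/2 = 89000.
A = (K − N₀)/N₀ = 55.365. Set K/(1 + A·e^(−rt)) = K/2 → A·e^(−rt) = 1.
e^(−0.8t) = 1/55.365 = 0.018062, so t = ln(55.365)/0.8 = 4.0139/0.8 = 5.0174.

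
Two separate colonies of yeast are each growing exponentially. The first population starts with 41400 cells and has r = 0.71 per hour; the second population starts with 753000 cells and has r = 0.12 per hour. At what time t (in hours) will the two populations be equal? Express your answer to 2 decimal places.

4.92 hours

Set 41400·e^(0.71t) = 753000·e^(0.12t).
e^((0.71 − 0.12)t) = 753000/41400 → e^(0.59·t) = 18.188.
0.59·t = ln(18.188) = 2.9008, so t = 2.9008/0.59 = 4.9166.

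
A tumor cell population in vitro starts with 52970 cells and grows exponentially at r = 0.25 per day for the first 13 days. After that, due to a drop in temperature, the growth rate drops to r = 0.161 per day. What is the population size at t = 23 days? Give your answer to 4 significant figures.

6834000 cells

Phase 1: N(13) = 52970·e^(0.25×13) = 52970·e^3.25 = 1.366114×10^6.
Phase 2 runs for 23 − 13 = 10 days at r = 0.161.
N(23) = 1.366114×10^6·e^(0.161×10) = 1.366114×10^6·e^1.61 = 6.834412×10^6.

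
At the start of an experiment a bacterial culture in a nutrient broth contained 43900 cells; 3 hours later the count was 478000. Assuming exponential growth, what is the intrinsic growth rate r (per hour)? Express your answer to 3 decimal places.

0.796 per hour

From N(t) = N₀·e^(rt): e^(r·3) = 478000/43900 = 10.888.
r·3 = ln(10.888) = 2.3877, so r = 2.3877/3 = 0.7959.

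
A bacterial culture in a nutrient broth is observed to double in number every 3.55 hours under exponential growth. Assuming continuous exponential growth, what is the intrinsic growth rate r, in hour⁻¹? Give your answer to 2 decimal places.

r = ln(2)/t_d = 0.6931/3.55 = 0.19525.

0.20 per hour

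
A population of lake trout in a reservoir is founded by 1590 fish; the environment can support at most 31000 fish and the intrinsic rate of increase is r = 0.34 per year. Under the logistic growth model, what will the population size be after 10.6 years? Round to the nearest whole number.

20620 fish

A = (K − N₀)/N₀ = (31000 − 1590)/1590 = 18.497.
N(t) = K/(1 + A·e^(−rt)) = 31000/(1 + 18.497×e^(−0.34×10.6)).
e^(−3.604) = 0.027215; denominator = 1 + 18.497×0.027215 = 1.5034.
N = 31000/1.5034 = 20620.1.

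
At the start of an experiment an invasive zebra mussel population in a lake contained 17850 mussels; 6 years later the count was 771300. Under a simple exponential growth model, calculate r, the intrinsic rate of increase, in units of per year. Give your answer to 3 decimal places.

From N(t) = N₀·e^(rt): e^(r·6) = 771300/17850 = 43.21.
r·6 = ln(43.21) = 3.7661, so r = 3.7661/6 = 0.62768.

0.628 per year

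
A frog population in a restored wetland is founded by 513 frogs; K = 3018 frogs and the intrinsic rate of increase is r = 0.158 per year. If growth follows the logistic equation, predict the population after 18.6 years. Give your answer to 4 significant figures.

2398 frogs

A = (K − N₀)/N₀ = (3018 − 513)/513 = 4.883.
N(t) = K/(1 + A·e^(−rt)) = 3018/(1 + 4.883×e^(−0.158×18.6)).
e^(−2.939) = 0.052929; denominator = 1 + 4.883×0.052929 = 1.2585.
N = 3018/1.2585 = 2398.18.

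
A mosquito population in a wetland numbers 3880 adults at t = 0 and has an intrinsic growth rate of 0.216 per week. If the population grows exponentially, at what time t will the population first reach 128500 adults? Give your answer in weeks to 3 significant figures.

16.2 weeks

Set N₀·e^(rt) = 128500: e^(0.216·t) = 128500/3880 = 33.119.
0.216·t = ln(33.119) = 3.5001, so t = 3.5001/0.216 = 16.204.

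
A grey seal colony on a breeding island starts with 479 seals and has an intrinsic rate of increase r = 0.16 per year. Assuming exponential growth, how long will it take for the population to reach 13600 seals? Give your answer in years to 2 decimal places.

Set N₀·e^(rt) = 13600: e^(0.16·t) = 13600/479 = 28.392.
0.16·t = ln(28.392) = 3.3461, so t = 3.3461/0.16 = 20.913.

20.91 years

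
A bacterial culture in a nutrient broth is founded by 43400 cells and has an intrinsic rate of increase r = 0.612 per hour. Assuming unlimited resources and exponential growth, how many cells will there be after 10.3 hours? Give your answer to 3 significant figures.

23700000 cells

N(t) = N₀·e^(rt) = 43400 × e^(0.612×10.3) = 43400 × e^6.304.
e^6.304 ≈ 546.54, so N ≈ 43400 × 546.54 = 2.371966×10^7.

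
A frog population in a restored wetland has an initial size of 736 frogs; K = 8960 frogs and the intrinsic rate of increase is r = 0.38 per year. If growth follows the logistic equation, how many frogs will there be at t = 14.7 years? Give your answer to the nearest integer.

A = (K − N₀)/N₀ = (8960 − 736)/736 = 11.174.
N(t) = K/(1 + A·e^(−rt)) = 8960/(1 + 11.174×e^(−0.38×14.7)).
e^(−5.586) = 0.00375; denominator = 1 + 11.174×0.00375 = 1.0419.
N = 8960/1.0419 = 8599.66.

8600 frogs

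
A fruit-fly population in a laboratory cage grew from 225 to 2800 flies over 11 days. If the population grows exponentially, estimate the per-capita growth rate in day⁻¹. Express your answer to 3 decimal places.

0.229 per day

From N(t) = N₀·e^(rt): e^(r·11) = 2800/225 = 12.444.
r·11 = ln(12.444) = 2.5213, so r = 2.5213/11 = 0.22921.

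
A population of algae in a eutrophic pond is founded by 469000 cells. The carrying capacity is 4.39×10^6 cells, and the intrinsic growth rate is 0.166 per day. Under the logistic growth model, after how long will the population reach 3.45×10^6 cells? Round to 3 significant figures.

20.6 days

A = (K − N₀)/N₀ = (4.39×10^6 − 469000)/469000 = 8.3603.
Solve 4.39×10^6/(1 + 8.3603·e^(−0.166t)) = 3.45×10^6: 1 + 8.3603·e^(−0.166t) = 1.2725, so e^(−0.166t) = 0.03259.
−0.166·t = ln(0.03259) = -3.4237, so t = 3.4237/0.166 = 20.625.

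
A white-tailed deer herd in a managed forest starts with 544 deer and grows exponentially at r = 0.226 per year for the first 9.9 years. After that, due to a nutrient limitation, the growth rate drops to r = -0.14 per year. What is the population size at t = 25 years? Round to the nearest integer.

615 deer

Phase 1: N(9.9) = 544·e^(0.226×9.9) = 544·e^2.237 = 5096.7.
Phase 2 runs for 25 − 9.9 = 15.1 years at r = -0.14.
N(25) = 5096.7·e^(-0.14×15.1) = 5096.7·e^-2.114 = 615.447.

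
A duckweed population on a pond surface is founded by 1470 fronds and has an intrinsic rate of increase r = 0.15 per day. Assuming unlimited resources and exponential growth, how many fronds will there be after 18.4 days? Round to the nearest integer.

N(t) = N₀·e^(rt) = 1470 × e^(0.15×18.4) = 1470 × e^2.76.
e^2.76 ≈ 15.8, so N ≈ 1470 × 15.8 = 23225.8.

23226 fronds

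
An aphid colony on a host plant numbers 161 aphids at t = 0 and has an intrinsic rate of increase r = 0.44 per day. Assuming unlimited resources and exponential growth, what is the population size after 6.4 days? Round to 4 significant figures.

N(t) = N₀·e^(rt) = 161 × e^(0.44×6.4) = 161 × e^2.816.
e^2.816 ≈ 16.71, so N ≈ 161 × 16.71 = 2690.29.

2690 aphids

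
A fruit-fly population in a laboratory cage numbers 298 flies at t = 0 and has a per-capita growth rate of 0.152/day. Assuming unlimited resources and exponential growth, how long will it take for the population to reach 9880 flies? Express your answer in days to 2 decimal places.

Set N₀·e^(rt) = 9880: e^(0.152·t) = 9880/298 = 33.154.
0.152·t = ln(33.154) = 3.5012, so t = 3.5012/0.152 = 23.034.

23.03 days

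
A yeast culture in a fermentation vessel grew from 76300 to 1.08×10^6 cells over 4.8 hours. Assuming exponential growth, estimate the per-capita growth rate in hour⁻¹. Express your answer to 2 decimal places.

From N(t) = N₀·e^(rt): e^(r·4.8) = 1.08×10^6/76300 = 14.155.
r·4.8 = ln(14.155) = 2.65, so r = 2.65/4.8 = 0.55209.

0.55 per hour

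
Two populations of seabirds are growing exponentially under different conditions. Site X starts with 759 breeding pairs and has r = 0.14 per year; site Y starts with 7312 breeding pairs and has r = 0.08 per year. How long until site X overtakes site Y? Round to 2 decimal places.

37.75 years

Set 759·e^(0.14t) = 7312·e^(0.08t).
e^((0.14 − 0.08)t) = 7312/759 → e^(0.06·t) = 9.6337.
0.06·t = ln(9.6337) = 2.2653, so t = 2.2653/0.06 = 37.755.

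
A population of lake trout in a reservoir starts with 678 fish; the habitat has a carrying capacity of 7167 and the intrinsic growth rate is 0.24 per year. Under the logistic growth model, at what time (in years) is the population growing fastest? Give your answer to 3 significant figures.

Logistic growth is fastest at N = K/2 = 3583.5.
A = (K − N₀)/N₀ = 9.5708. Set K/(1 + A·e^(−rt)) = K/2 → A·e^(−rt) = 1.
e^(−0.24t) = 1/9.5708 = 0.104485, so t = ln(9.5708)/0.24 = 2.2587/0.24 = 9.4113.

9.41 years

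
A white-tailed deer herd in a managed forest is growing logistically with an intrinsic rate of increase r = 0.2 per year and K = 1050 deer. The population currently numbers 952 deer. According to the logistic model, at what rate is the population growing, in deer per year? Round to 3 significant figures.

17.8 deer per year

dN/dt = rN(1 − N/K) = 0.2 × 952 × (1 − 952/1050).
1 − 952/1050 = 0.093333; dN/dt = 0.2 × 952 × 0.093333 = 17.771.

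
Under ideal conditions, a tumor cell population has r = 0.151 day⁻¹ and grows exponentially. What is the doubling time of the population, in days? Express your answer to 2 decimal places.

4.59 days

Doubling time t_d = ln(2)/r = 0.6931/0.151 = 4.5904.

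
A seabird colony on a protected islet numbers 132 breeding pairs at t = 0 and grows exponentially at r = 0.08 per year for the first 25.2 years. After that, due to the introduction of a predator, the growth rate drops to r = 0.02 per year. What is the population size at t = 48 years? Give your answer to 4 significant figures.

1564 breeding pairs

Phase 1: N(25.2) = 132·e^(0.08×25.2) = 132·e^2.016 = 991.087.
Phase 2 runs for 48 − 25.2 = 22.8 years at r = 0.02.
N(48) = 991.087·e^(0.02×22.8) = 991.087·e^0.456 = 1563.69.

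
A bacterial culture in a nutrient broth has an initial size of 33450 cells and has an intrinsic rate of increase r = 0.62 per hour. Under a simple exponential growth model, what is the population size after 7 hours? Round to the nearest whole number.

2565867 cells

N(t) = N₀·e^(rt) = 33450 × e^(0.62×7) = 33450 × e^4.34.
e^4.34 ≈ 76.708, so N ≈ 33450 × 76.708 = 2.565867×10^6.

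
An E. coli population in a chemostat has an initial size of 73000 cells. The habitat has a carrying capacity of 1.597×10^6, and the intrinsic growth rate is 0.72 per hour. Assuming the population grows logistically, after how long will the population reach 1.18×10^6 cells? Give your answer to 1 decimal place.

5.7 hours

A = (K − N₀)/N₀ = (1.597×10^6 − 73000)/73000 = 20.877.
Solve 1.597×10^6/(1 + 20.877·e^(−0.72t)) = 1.18×10^6: 1 + 20.877·e^(−0.72t) = 1.3534, so e^(−0.72t) = 0.0169275.
−0.72·t = ln(0.0169275) = -4.0788, so t = 4.0788/0.72 = 5.665.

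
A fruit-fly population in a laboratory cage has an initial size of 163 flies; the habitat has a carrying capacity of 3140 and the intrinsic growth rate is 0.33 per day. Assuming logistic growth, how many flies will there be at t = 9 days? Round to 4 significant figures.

1621 flies

A = (K − N₀)/N₀ = (3140 − 163)/163 = 18.264.
N(t) = K/(1 + A·e^(−rt)) = 3140/(1 + 18.264×e^(−0.33×9)).
e^(−2.97) = 0.051303; denominator = 1 + 18.264×0.051303 = 1.937.
N = 3140/1.937 = 1621.07.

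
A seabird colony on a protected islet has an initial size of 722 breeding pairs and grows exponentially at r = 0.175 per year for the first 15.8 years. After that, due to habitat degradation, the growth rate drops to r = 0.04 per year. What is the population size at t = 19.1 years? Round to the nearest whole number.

Phase 1: N(15.8) = 722·e^(0.175×15.8) = 722·e^2.765 = 11464.7.
Phase 2 runs for 19.1 − 15.8 = 3.3 years at r = 0.04.
N(19.1) = 11464.7·e^(0.04×3.3) = 11464.7·e^0.132 = 13082.4.

13082 breeding pairs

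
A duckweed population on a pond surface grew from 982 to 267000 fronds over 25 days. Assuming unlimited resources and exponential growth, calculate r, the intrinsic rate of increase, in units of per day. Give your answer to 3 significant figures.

From N(t) = N₀·e^(rt): e^(r·25) = 267000/982 = 271.89.
r·25 = ln(271.89) = 5.6054, so r = 5.6054/25 = 0.22422.

0.224 per day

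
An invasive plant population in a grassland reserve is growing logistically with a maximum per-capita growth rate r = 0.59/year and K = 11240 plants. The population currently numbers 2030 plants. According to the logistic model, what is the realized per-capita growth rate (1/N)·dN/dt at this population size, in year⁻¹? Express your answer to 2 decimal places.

(1/N)·dN/dt = r(1 − N/K) = 0.59 × (1 − 2030/11240).
= 0.59 × 0.8194 = 0.48344.

0.48 per year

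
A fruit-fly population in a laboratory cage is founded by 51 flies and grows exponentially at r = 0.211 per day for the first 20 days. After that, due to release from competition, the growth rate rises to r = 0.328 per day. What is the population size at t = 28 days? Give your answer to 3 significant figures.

Phase 1: N(20) = 51·e^(0.211×20) = 51·e^4.22 = 3469.71.
Phase 2 runs for 28 − 20 = 8 days at r = 0.328.
N(28) = 3469.71·e^(0.328×8) = 3469.71·e^2.624 = 47850.

47800 flies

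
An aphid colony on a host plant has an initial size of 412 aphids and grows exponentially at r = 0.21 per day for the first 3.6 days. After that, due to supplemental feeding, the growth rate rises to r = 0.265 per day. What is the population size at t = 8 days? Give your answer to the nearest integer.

2816 aphids

Phase 1: N(3.6) = 412·e^(0.21×3.6) = 412·e^0.756 = 877.453.
Phase 2 runs for 8 − 3.6 = 4.4 days at r = 0.265.
N(8) = 877.453·e^(0.265×4.4) = 877.453·e^1.166 = 2815.86.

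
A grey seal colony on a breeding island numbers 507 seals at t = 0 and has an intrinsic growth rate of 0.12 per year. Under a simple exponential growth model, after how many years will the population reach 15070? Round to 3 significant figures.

28.3 years

Set N₀·e^(rt) = 15070: e^(0.12·t) = 15070/507 = 29.724.
0.12·t = ln(29.724) = 3.392, so t = 3.392/0.12 = 28.266.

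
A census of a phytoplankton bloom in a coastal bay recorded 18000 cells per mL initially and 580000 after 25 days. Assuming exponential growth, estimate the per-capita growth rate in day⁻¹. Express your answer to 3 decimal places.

From N(t) = N₀·e^(rt): e^(r·25) = 580000/18000 = 32.222.
r·25 = ln(32.222) = 3.4727, so r = 3.4727/25 = 0.13891.

0.139 per day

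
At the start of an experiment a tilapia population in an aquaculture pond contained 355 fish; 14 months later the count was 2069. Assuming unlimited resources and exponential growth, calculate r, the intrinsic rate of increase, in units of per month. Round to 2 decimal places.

From N(t) = N₀·e^(rt): e^(r·14) = 2069/355 = 5.8282.
r·14 = ln(5.8282) = 1.7627, so r = 1.7627/14 = 0.12591.

0.13 per month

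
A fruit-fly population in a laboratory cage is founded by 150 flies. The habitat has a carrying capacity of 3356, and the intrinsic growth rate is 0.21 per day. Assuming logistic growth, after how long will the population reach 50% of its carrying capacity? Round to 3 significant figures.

A = (K − N₀)/N₀ = (3356 − 150)/150 = 21.373.
Solve 3356/(1 + 21.373·e^(−0.21t)) = 1678: 1 + 21.373·e^(−0.21t) = 2, so e^(−0.21t) = 0.0467873.
−0.21·t = ln(0.0467873) = -3.0621, so t = 3.0621/0.21 = 14.582.

14.6 days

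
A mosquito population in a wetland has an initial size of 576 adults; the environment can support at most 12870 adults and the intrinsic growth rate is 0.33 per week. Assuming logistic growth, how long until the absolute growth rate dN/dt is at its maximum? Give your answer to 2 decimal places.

9.28 weeks

Logistic growth is fastest at N = K/2 = 6435.
A = (K − N₀)/N₀ = 21.344. Set K/(1 + A·e^(−rt)) = K/2 → A·e^(−rt) = 1.
e^(−0.33t) = 1/21.344 = 0.0468521, so t = ln(21.344)/0.33 = 3.0608/0.33 = 9.275.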